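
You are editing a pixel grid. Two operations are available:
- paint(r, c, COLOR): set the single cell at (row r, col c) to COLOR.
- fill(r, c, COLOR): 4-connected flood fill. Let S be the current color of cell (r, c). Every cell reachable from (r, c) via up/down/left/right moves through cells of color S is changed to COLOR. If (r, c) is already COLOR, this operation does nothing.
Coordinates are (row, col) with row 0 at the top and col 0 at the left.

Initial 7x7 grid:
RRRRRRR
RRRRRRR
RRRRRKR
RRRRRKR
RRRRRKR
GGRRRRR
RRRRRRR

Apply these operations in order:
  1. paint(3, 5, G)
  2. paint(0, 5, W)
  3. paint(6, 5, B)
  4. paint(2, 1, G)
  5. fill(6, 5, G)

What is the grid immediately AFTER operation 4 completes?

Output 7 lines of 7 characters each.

Answer: RRRRRWR
RRRRRRR
RGRRRKR
RRRRRGR
RRRRRKR
GGRRRRR
RRRRRBR

Derivation:
After op 1 paint(3,5,G):
RRRRRRR
RRRRRRR
RRRRRKR
RRRRRGR
RRRRRKR
GGRRRRR
RRRRRRR
After op 2 paint(0,5,W):
RRRRRWR
RRRRRRR
RRRRRKR
RRRRRGR
RRRRRKR
GGRRRRR
RRRRRRR
After op 3 paint(6,5,B):
RRRRRWR
RRRRRRR
RRRRRKR
RRRRRGR
RRRRRKR
GGRRRRR
RRRRRBR
After op 4 paint(2,1,G):
RRRRRWR
RRRRRRR
RGRRRKR
RRRRRGR
RRRRRKR
GGRRRRR
RRRRRBR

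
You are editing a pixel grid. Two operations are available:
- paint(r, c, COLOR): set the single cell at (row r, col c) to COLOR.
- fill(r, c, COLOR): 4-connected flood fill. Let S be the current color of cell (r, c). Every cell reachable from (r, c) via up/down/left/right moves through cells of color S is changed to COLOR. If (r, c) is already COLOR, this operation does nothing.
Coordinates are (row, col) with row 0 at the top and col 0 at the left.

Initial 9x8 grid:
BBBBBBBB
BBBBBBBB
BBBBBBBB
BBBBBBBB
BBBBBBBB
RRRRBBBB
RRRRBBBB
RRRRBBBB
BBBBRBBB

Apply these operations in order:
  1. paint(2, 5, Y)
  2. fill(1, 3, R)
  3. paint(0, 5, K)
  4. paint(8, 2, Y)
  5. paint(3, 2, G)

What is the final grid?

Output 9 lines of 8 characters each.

After op 1 paint(2,5,Y):
BBBBBBBB
BBBBBBBB
BBBBBYBB
BBBBBBBB
BBBBBBBB
RRRRBBBB
RRRRBBBB
RRRRBBBB
BBBBRBBB
After op 2 fill(1,3,R) [54 cells changed]:
RRRRRRRR
RRRRRRRR
RRRRRYRR
RRRRRRRR
RRRRRRRR
RRRRRRRR
RRRRRRRR
RRRRRRRR
BBBBRRRR
After op 3 paint(0,5,K):
RRRRRKRR
RRRRRRRR
RRRRRYRR
RRRRRRRR
RRRRRRRR
RRRRRRRR
RRRRRRRR
RRRRRRRR
BBBBRRRR
After op 4 paint(8,2,Y):
RRRRRKRR
RRRRRRRR
RRRRRYRR
RRRRRRRR
RRRRRRRR
RRRRRRRR
RRRRRRRR
RRRRRRRR
BBYBRRRR
After op 5 paint(3,2,G):
RRRRRKRR
RRRRRRRR
RRRRRYRR
RRGRRRRR
RRRRRRRR
RRRRRRRR
RRRRRRRR
RRRRRRRR
BBYBRRRR

Answer: RRRRRKRR
RRRRRRRR
RRRRRYRR
RRGRRRRR
RRRRRRRR
RRRRRRRR
RRRRRRRR
RRRRRRRR
BBYBRRRR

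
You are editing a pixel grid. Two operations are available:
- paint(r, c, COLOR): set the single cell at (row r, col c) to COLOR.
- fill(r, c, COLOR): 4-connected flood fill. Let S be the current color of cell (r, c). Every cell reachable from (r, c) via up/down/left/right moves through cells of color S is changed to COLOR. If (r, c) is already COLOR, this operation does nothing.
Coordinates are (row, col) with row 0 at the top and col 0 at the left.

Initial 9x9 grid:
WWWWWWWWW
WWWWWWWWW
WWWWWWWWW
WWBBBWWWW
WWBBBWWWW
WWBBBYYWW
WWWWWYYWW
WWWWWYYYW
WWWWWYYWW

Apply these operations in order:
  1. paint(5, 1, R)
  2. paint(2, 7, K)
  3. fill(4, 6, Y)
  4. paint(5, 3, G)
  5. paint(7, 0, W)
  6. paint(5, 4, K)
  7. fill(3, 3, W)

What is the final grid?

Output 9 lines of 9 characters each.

Answer: YYYYYYYYY
YYYYYYYYY
YYYYYYYKY
YYWWWYYYY
YYWWWYYYY
YRWGKYYYY
YYYYYYYYY
WYYYYYYYY
YYYYYYYYY

Derivation:
After op 1 paint(5,1,R):
WWWWWWWWW
WWWWWWWWW
WWWWWWWWW
WWBBBWWWW
WWBBBWWWW
WRBBBYYWW
WWWWWYYWW
WWWWWYYYW
WWWWWYYWW
After op 2 paint(2,7,K):
WWWWWWWWW
WWWWWWWWW
WWWWWWWKW
WWBBBWWWW
WWBBBWWWW
WRBBBYYWW
WWWWWYYWW
WWWWWYYYW
WWWWWYYWW
After op 3 fill(4,6,Y) [61 cells changed]:
YYYYYYYYY
YYYYYYYYY
YYYYYYYKY
YYBBBYYYY
YYBBBYYYY
YRBBBYYYY
YYYYYYYYY
YYYYYYYYY
YYYYYYYYY
After op 4 paint(5,3,G):
YYYYYYYYY
YYYYYYYYY
YYYYYYYKY
YYBBBYYYY
YYBBBYYYY
YRBGBYYYY
YYYYYYYYY
YYYYYYYYY
YYYYYYYYY
After op 5 paint(7,0,W):
YYYYYYYYY
YYYYYYYYY
YYYYYYYKY
YYBBBYYYY
YYBBBYYYY
YRBGBYYYY
YYYYYYYYY
WYYYYYYYY
YYYYYYYYY
After op 6 paint(5,4,K):
YYYYYYYYY
YYYYYYYYY
YYYYYYYKY
YYBBBYYYY
YYBBBYYYY
YRBGKYYYY
YYYYYYYYY
WYYYYYYYY
YYYYYYYYY
After op 7 fill(3,3,W) [7 cells changed]:
YYYYYYYYY
YYYYYYYYY
YYYYYYYKY
YYWWWYYYY
YYWWWYYYY
YRWGKYYYY
YYYYYYYYY
WYYYYYYYY
YYYYYYYYY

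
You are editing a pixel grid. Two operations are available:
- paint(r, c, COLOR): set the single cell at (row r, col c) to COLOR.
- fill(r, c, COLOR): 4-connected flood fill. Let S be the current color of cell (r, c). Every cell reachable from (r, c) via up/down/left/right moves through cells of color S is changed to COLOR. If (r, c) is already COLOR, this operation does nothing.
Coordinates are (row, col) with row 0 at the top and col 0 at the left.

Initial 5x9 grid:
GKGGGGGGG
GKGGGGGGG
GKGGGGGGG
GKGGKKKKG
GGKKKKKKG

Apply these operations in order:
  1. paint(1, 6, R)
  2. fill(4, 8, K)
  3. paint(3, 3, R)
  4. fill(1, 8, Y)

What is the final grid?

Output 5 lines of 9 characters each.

Answer: GYYYYYYYY
GYYYYYRYY
GYYYYYYYY
GYYRYYYYY
GGYYYYYYY

Derivation:
After op 1 paint(1,6,R):
GKGGGGGGG
GKGGGGRGG
GKGGGGGGG
GKGGKKKKG
GGKKKKKKG
After op 2 fill(4,8,K) [24 cells changed]:
GKKKKKKKK
GKKKKKRKK
GKKKKKKKK
GKKKKKKKK
GGKKKKKKK
After op 3 paint(3,3,R):
GKKKKKKKK
GKKKKKRKK
GKKKKKKKK
GKKRKKKKK
GGKKKKKKK
After op 4 fill(1,8,Y) [37 cells changed]:
GYYYYYYYY
GYYYYYRYY
GYYYYYYYY
GYYRYYYYY
GGYYYYYYY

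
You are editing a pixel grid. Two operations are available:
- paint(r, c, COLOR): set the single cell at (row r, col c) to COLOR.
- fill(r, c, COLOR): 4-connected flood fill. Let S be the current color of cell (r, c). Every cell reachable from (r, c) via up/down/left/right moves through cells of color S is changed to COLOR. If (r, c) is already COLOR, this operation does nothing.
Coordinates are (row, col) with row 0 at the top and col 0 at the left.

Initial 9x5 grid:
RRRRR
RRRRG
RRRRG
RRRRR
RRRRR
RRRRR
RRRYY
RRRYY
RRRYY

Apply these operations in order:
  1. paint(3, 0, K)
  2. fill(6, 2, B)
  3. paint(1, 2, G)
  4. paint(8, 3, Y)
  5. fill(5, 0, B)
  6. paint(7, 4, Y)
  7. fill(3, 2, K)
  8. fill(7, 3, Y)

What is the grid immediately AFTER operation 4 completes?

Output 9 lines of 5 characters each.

Answer: BBBBB
BBGBG
BBBBG
KBBBB
BBBBB
BBBBB
BBBYY
BBBYY
BBBYY

Derivation:
After op 1 paint(3,0,K):
RRRRR
RRRRG
RRRRG
KRRRR
RRRRR
RRRRR
RRRYY
RRRYY
RRRYY
After op 2 fill(6,2,B) [36 cells changed]:
BBBBB
BBBBG
BBBBG
KBBBB
BBBBB
BBBBB
BBBYY
BBBYY
BBBYY
After op 3 paint(1,2,G):
BBBBB
BBGBG
BBBBG
KBBBB
BBBBB
BBBBB
BBBYY
BBBYY
BBBYY
After op 4 paint(8,3,Y):
BBBBB
BBGBG
BBBBG
KBBBB
BBBBB
BBBBB
BBBYY
BBBYY
BBBYY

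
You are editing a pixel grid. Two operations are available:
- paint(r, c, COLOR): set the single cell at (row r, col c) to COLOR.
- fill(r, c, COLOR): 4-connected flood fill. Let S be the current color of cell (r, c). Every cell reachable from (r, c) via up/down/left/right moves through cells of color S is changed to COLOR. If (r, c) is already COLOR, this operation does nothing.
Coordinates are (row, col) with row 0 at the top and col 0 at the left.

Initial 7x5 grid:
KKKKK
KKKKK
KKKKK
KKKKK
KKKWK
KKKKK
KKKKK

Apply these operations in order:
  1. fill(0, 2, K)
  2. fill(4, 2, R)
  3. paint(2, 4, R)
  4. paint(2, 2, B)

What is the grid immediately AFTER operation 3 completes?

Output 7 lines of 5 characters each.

After op 1 fill(0,2,K) [0 cells changed]:
KKKKK
KKKKK
KKKKK
KKKKK
KKKWK
KKKKK
KKKKK
After op 2 fill(4,2,R) [34 cells changed]:
RRRRR
RRRRR
RRRRR
RRRRR
RRRWR
RRRRR
RRRRR
After op 3 paint(2,4,R):
RRRRR
RRRRR
RRRRR
RRRRR
RRRWR
RRRRR
RRRRR

Answer: RRRRR
RRRRR
RRRRR
RRRRR
RRRWR
RRRRR
RRRRR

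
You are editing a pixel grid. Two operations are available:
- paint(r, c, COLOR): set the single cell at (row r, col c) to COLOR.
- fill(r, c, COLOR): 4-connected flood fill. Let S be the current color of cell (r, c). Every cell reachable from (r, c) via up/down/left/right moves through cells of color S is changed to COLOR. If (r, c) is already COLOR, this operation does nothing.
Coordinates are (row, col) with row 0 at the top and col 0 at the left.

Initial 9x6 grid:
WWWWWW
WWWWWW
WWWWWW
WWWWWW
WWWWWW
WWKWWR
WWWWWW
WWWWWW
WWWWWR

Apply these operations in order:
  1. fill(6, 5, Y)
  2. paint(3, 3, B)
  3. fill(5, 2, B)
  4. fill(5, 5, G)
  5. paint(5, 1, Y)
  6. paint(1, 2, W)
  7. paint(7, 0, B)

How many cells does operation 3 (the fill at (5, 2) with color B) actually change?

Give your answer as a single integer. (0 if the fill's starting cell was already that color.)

Answer: 1

Derivation:
After op 1 fill(6,5,Y) [51 cells changed]:
YYYYYY
YYYYYY
YYYYYY
YYYYYY
YYYYYY
YYKYYR
YYYYYY
YYYYYY
YYYYYR
After op 2 paint(3,3,B):
YYYYYY
YYYYYY
YYYYYY
YYYBYY
YYYYYY
YYKYYR
YYYYYY
YYYYYY
YYYYYR
After op 3 fill(5,2,B) [1 cells changed]:
YYYYYY
YYYYYY
YYYYYY
YYYBYY
YYYYYY
YYBYYR
YYYYYY
YYYYYY
YYYYYR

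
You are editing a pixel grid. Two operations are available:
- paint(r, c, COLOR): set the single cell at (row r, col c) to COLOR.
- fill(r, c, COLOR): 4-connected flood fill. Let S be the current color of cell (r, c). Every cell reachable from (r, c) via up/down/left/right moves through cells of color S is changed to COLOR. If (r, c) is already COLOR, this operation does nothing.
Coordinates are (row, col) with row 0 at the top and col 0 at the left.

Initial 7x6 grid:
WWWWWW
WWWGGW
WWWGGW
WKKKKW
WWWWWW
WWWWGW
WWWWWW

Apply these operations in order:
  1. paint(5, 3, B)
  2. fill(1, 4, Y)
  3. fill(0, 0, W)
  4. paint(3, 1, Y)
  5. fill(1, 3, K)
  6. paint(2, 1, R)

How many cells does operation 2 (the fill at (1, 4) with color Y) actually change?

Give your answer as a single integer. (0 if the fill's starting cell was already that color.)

After op 1 paint(5,3,B):
WWWWWW
WWWGGW
WWWGGW
WKKKKW
WWWWWW
WWWBGW
WWWWWW
After op 2 fill(1,4,Y) [4 cells changed]:
WWWWWW
WWWYYW
WWWYYW
WKKKKW
WWWWWW
WWWBGW
WWWWWW

Answer: 4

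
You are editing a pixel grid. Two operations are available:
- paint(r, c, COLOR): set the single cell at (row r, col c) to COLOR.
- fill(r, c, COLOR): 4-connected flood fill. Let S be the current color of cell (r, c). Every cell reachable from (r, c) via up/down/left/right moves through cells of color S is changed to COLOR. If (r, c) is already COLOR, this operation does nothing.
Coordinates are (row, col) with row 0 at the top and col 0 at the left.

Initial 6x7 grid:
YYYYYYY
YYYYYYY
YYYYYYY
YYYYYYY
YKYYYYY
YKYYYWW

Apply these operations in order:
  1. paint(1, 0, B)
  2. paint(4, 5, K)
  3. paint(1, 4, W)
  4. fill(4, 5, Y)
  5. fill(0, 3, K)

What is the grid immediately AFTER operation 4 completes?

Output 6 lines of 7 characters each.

Answer: YYYYYYY
BYYYWYY
YYYYYYY
YYYYYYY
YKYYYYY
YKYYYWW

Derivation:
After op 1 paint(1,0,B):
YYYYYYY
BYYYYYY
YYYYYYY
YYYYYYY
YKYYYYY
YKYYYWW
After op 2 paint(4,5,K):
YYYYYYY
BYYYYYY
YYYYYYY
YYYYYYY
YKYYYKY
YKYYYWW
After op 3 paint(1,4,W):
YYYYYYY
BYYYWYY
YYYYYYY
YYYYYYY
YKYYYKY
YKYYYWW
After op 4 fill(4,5,Y) [1 cells changed]:
YYYYYYY
BYYYWYY
YYYYYYY
YYYYYYY
YKYYYYY
YKYYYWW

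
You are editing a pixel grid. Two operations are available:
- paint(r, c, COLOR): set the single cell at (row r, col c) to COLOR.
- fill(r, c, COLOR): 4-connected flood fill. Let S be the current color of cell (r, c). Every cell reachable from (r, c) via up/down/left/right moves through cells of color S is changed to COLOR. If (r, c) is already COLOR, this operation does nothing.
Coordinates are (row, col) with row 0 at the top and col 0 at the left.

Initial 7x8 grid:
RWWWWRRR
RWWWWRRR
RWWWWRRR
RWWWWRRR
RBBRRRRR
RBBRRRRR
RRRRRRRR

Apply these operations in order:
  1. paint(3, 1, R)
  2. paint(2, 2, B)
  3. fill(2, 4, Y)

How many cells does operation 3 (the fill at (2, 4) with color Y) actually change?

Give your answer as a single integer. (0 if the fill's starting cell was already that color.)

Answer: 14

Derivation:
After op 1 paint(3,1,R):
RWWWWRRR
RWWWWRRR
RWWWWRRR
RRWWWRRR
RBBRRRRR
RBBRRRRR
RRRRRRRR
After op 2 paint(2,2,B):
RWWWWRRR
RWWWWRRR
RWBWWRRR
RRWWWRRR
RBBRRRRR
RBBRRRRR
RRRRRRRR
After op 3 fill(2,4,Y) [14 cells changed]:
RYYYYRRR
RYYYYRRR
RYBYYRRR
RRYYYRRR
RBBRRRRR
RBBRRRRR
RRRRRRRR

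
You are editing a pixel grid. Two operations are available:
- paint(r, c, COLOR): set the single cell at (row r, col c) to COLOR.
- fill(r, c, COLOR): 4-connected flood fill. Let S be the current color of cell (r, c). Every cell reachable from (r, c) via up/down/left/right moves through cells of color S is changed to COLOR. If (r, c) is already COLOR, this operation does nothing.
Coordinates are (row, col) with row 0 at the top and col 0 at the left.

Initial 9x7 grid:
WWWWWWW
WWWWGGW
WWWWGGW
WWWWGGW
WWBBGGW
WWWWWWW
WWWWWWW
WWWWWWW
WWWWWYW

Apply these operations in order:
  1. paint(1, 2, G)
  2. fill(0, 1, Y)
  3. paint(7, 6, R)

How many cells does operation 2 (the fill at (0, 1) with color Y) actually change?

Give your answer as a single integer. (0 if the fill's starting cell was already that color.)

After op 1 paint(1,2,G):
WWWWWWW
WWGWGGW
WWWWGGW
WWWWGGW
WWBBGGW
WWWWWWW
WWWWWWW
WWWWWWW
WWWWWYW
After op 2 fill(0,1,Y) [51 cells changed]:
YYYYYYY
YYGYGGY
YYYYGGY
YYYYGGY
YYBBGGY
YYYYYYY
YYYYYYY
YYYYYYY
YYYYYYY

Answer: 51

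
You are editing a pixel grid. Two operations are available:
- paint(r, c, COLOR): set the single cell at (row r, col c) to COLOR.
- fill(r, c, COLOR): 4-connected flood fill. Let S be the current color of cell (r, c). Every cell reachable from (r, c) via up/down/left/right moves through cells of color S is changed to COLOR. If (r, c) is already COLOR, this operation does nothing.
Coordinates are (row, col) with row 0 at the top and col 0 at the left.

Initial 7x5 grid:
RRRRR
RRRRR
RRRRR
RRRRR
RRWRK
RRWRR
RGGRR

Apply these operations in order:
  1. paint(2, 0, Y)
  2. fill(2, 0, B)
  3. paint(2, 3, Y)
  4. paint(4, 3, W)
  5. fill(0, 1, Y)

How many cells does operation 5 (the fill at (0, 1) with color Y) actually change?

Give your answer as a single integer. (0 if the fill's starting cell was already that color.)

Answer: 23

Derivation:
After op 1 paint(2,0,Y):
RRRRR
RRRRR
YRRRR
RRRRR
RRWRK
RRWRR
RGGRR
After op 2 fill(2,0,B) [1 cells changed]:
RRRRR
RRRRR
BRRRR
RRRRR
RRWRK
RRWRR
RGGRR
After op 3 paint(2,3,Y):
RRRRR
RRRRR
BRRYR
RRRRR
RRWRK
RRWRR
RGGRR
After op 4 paint(4,3,W):
RRRRR
RRRRR
BRRYR
RRRRR
RRWWK
RRWRR
RGGRR
After op 5 fill(0,1,Y) [23 cells changed]:
YYYYY
YYYYY
BYYYY
YYYYY
YYWWK
YYWRR
YGGRR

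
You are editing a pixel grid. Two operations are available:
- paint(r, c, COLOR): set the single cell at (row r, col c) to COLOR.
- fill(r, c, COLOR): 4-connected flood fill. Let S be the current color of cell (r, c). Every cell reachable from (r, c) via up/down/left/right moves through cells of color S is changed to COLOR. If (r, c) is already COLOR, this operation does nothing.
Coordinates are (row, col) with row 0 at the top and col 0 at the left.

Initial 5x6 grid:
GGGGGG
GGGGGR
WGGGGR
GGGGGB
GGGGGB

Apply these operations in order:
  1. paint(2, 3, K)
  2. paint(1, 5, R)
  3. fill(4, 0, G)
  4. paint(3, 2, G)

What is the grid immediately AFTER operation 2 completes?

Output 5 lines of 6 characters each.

After op 1 paint(2,3,K):
GGGGGG
GGGGGR
WGGKGR
GGGGGB
GGGGGB
After op 2 paint(1,5,R):
GGGGGG
GGGGGR
WGGKGR
GGGGGB
GGGGGB

Answer: GGGGGG
GGGGGR
WGGKGR
GGGGGB
GGGGGB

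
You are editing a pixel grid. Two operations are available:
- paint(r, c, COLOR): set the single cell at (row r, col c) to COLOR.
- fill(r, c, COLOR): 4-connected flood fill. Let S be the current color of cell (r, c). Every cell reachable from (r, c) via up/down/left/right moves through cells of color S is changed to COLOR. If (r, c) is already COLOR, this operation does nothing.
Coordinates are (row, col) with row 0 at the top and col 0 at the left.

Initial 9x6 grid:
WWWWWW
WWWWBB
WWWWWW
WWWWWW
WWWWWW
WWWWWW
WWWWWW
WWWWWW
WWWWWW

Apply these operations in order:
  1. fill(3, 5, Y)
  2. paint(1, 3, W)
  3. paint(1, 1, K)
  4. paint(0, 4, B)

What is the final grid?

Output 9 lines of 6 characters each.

After op 1 fill(3,5,Y) [52 cells changed]:
YYYYYY
YYYYBB
YYYYYY
YYYYYY
YYYYYY
YYYYYY
YYYYYY
YYYYYY
YYYYYY
After op 2 paint(1,3,W):
YYYYYY
YYYWBB
YYYYYY
YYYYYY
YYYYYY
YYYYYY
YYYYYY
YYYYYY
YYYYYY
After op 3 paint(1,1,K):
YYYYYY
YKYWBB
YYYYYY
YYYYYY
YYYYYY
YYYYYY
YYYYYY
YYYYYY
YYYYYY
After op 4 paint(0,4,B):
YYYYBY
YKYWBB
YYYYYY
YYYYYY
YYYYYY
YYYYYY
YYYYYY
YYYYYY
YYYYYY

Answer: YYYYBY
YKYWBB
YYYYYY
YYYYYY
YYYYYY
YYYYYY
YYYYYY
YYYYYY
YYYYYY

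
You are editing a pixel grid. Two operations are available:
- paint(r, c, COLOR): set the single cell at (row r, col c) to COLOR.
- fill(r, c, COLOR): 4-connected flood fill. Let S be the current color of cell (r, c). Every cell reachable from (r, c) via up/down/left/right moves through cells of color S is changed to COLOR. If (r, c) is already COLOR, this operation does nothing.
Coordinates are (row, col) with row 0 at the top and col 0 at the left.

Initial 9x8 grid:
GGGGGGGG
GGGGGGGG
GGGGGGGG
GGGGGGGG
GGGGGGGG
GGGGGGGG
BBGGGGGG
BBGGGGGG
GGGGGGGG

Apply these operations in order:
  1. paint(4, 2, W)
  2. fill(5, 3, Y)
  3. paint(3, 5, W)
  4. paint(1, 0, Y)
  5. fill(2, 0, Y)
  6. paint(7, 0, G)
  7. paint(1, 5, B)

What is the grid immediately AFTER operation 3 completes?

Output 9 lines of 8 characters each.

Answer: YYYYYYYY
YYYYYYYY
YYYYYYYY
YYYYYWYY
YYWYYYYY
YYYYYYYY
BBYYYYYY
BBYYYYYY
YYYYYYYY

Derivation:
After op 1 paint(4,2,W):
GGGGGGGG
GGGGGGGG
GGGGGGGG
GGGGGGGG
GGWGGGGG
GGGGGGGG
BBGGGGGG
BBGGGGGG
GGGGGGGG
After op 2 fill(5,3,Y) [67 cells changed]:
YYYYYYYY
YYYYYYYY
YYYYYYYY
YYYYYYYY
YYWYYYYY
YYYYYYYY
BBYYYYYY
BBYYYYYY
YYYYYYYY
After op 3 paint(3,5,W):
YYYYYYYY
YYYYYYYY
YYYYYYYY
YYYYYWYY
YYWYYYYY
YYYYYYYY
BBYYYYYY
BBYYYYYY
YYYYYYYY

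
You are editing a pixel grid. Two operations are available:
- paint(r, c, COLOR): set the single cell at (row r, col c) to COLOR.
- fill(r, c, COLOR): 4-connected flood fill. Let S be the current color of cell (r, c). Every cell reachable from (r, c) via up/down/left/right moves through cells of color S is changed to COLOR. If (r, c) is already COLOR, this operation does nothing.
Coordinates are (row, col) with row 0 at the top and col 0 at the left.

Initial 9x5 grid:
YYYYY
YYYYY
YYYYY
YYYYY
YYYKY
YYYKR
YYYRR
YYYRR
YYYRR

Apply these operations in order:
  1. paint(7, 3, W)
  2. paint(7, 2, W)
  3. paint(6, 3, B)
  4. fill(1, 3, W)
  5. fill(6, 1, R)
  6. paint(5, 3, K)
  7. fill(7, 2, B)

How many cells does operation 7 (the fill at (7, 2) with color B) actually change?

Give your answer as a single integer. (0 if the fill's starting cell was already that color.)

Answer: 42

Derivation:
After op 1 paint(7,3,W):
YYYYY
YYYYY
YYYYY
YYYYY
YYYKY
YYYKR
YYYRR
YYYWR
YYYRR
After op 2 paint(7,2,W):
YYYYY
YYYYY
YYYYY
YYYYY
YYYKY
YYYKR
YYYRR
YYWWR
YYYRR
After op 3 paint(6,3,B):
YYYYY
YYYYY
YYYYY
YYYYY
YYYKY
YYYKR
YYYBR
YYWWR
YYYRR
After op 4 fill(1,3,W) [35 cells changed]:
WWWWW
WWWWW
WWWWW
WWWWW
WWWKW
WWWKR
WWWBR
WWWWR
WWWRR
After op 5 fill(6,1,R) [37 cells changed]:
RRRRR
RRRRR
RRRRR
RRRRR
RRRKR
RRRKR
RRRBR
RRRRR
RRRRR
After op 6 paint(5,3,K):
RRRRR
RRRRR
RRRRR
RRRRR
RRRKR
RRRKR
RRRBR
RRRRR
RRRRR
After op 7 fill(7,2,B) [42 cells changed]:
BBBBB
BBBBB
BBBBB
BBBBB
BBBKB
BBBKB
BBBBB
BBBBB
BBBBB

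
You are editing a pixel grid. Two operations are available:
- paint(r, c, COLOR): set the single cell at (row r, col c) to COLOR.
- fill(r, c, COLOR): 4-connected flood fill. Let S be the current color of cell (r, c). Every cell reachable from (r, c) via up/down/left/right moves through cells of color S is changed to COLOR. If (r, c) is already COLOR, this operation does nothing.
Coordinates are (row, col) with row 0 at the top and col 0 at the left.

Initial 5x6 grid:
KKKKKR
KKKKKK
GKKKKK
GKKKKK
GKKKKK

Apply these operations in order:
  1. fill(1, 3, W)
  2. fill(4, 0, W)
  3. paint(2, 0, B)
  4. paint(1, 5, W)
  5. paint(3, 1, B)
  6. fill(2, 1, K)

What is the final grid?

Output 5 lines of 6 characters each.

Answer: KKKKKR
KKKKKK
BKKKKK
KBKKKK
KKKKKK

Derivation:
After op 1 fill(1,3,W) [26 cells changed]:
WWWWWR
WWWWWW
GWWWWW
GWWWWW
GWWWWW
After op 2 fill(4,0,W) [3 cells changed]:
WWWWWR
WWWWWW
WWWWWW
WWWWWW
WWWWWW
After op 3 paint(2,0,B):
WWWWWR
WWWWWW
BWWWWW
WWWWWW
WWWWWW
After op 4 paint(1,5,W):
WWWWWR
WWWWWW
BWWWWW
WWWWWW
WWWWWW
After op 5 paint(3,1,B):
WWWWWR
WWWWWW
BWWWWW
WBWWWW
WWWWWW
After op 6 fill(2,1,K) [27 cells changed]:
KKKKKR
KKKKKK
BKKKKK
KBKKKK
KKKKKK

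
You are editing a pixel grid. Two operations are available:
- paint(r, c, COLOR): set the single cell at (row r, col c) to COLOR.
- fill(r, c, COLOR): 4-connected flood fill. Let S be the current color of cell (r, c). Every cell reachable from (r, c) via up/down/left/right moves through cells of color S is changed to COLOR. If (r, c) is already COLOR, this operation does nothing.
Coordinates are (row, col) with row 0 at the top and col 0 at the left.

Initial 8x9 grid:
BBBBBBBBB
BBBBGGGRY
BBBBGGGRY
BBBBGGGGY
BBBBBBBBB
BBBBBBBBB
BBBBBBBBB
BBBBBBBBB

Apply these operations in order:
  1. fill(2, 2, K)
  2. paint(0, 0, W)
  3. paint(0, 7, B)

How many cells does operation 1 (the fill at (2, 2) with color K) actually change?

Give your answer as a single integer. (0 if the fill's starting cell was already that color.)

Answer: 57

Derivation:
After op 1 fill(2,2,K) [57 cells changed]:
KKKKKKKKK
KKKKGGGRY
KKKKGGGRY
KKKKGGGGY
KKKKKKKKK
KKKKKKKKK
KKKKKKKKK
KKKKKKKKK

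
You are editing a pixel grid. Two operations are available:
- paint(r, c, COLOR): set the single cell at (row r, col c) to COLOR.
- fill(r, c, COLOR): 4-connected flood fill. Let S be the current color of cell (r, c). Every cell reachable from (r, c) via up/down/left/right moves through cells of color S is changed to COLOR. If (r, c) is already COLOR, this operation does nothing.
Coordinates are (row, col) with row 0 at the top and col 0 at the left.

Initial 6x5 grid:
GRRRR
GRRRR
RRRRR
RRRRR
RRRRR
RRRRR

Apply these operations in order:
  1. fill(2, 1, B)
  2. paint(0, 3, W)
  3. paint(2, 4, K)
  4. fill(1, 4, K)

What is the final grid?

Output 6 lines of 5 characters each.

After op 1 fill(2,1,B) [28 cells changed]:
GBBBB
GBBBB
BBBBB
BBBBB
BBBBB
BBBBB
After op 2 paint(0,3,W):
GBBWB
GBBBB
BBBBB
BBBBB
BBBBB
BBBBB
After op 3 paint(2,4,K):
GBBWB
GBBBB
BBBBK
BBBBB
BBBBB
BBBBB
After op 4 fill(1,4,K) [26 cells changed]:
GKKWK
GKKKK
KKKKK
KKKKK
KKKKK
KKKKK

Answer: GKKWK
GKKKK
KKKKK
KKKKK
KKKKK
KKKKK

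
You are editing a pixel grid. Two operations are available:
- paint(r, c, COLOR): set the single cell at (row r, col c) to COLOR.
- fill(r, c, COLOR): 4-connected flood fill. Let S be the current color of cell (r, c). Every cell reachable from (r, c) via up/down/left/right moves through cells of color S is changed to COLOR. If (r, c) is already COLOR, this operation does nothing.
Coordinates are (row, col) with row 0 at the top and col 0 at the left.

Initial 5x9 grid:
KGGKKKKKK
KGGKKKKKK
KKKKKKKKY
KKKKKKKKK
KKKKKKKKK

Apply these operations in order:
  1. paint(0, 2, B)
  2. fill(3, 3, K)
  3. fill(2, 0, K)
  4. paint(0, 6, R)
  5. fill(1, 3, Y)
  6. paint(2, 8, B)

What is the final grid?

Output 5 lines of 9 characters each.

Answer: YGBYYYRYY
YGGYYYYYY
YYYYYYYYB
YYYYYYYYY
YYYYYYYYY

Derivation:
After op 1 paint(0,2,B):
KGBKKKKKK
KGGKKKKKK
KKKKKKKKY
KKKKKKKKK
KKKKKKKKK
After op 2 fill(3,3,K) [0 cells changed]:
KGBKKKKKK
KGGKKKKKK
KKKKKKKKY
KKKKKKKKK
KKKKKKKKK
After op 3 fill(2,0,K) [0 cells changed]:
KGBKKKKKK
KGGKKKKKK
KKKKKKKKY
KKKKKKKKK
KKKKKKKKK
After op 4 paint(0,6,R):
KGBKKKRKK
KGGKKKKKK
KKKKKKKKY
KKKKKKKKK
KKKKKKKKK
After op 5 fill(1,3,Y) [39 cells changed]:
YGBYYYRYY
YGGYYYYYY
YYYYYYYYY
YYYYYYYYY
YYYYYYYYY
After op 6 paint(2,8,B):
YGBYYYRYY
YGGYYYYYY
YYYYYYYYB
YYYYYYYYY
YYYYYYYYY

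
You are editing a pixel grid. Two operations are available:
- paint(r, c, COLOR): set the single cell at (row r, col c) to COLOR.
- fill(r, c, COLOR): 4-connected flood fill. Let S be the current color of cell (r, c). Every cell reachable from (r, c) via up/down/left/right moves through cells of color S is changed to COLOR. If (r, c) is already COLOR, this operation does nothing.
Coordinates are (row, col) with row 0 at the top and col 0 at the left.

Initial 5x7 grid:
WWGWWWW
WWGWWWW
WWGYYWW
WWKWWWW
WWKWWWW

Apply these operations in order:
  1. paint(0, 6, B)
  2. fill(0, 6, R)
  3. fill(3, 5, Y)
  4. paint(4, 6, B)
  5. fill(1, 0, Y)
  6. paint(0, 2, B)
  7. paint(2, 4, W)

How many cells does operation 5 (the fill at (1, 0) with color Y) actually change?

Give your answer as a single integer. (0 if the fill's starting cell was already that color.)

After op 1 paint(0,6,B):
WWGWWWB
WWGWWWW
WWGYYWW
WWKWWWW
WWKWWWW
After op 2 fill(0,6,R) [1 cells changed]:
WWGWWWR
WWGWWWW
WWGYYWW
WWKWWWW
WWKWWWW
After op 3 fill(3,5,Y) [17 cells changed]:
WWGYYYR
WWGYYYY
WWGYYYY
WWKYYYY
WWKYYYY
After op 4 paint(4,6,B):
WWGYYYR
WWGYYYY
WWGYYYY
WWKYYYY
WWKYYYB
After op 5 fill(1,0,Y) [10 cells changed]:
YYGYYYR
YYGYYYY
YYGYYYY
YYKYYYY
YYKYYYB

Answer: 10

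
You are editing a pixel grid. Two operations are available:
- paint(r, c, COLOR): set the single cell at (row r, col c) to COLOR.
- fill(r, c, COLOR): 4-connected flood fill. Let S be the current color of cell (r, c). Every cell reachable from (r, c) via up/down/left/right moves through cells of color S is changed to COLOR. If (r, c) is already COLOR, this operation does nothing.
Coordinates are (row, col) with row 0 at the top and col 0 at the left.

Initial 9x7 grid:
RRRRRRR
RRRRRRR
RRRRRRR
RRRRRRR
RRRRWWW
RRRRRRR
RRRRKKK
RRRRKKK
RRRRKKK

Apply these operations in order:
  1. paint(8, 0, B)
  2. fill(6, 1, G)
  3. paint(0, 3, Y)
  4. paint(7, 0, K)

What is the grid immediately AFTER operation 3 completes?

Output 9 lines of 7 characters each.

Answer: GGGYGGG
GGGGGGG
GGGGGGG
GGGGGGG
GGGGWWW
GGGGGGG
GGGGKKK
GGGGKKK
BGGGKKK

Derivation:
After op 1 paint(8,0,B):
RRRRRRR
RRRRRRR
RRRRRRR
RRRRRRR
RRRRWWW
RRRRRRR
RRRRKKK
RRRRKKK
BRRRKKK
After op 2 fill(6,1,G) [50 cells changed]:
GGGGGGG
GGGGGGG
GGGGGGG
GGGGGGG
GGGGWWW
GGGGGGG
GGGGKKK
GGGGKKK
BGGGKKK
After op 3 paint(0,3,Y):
GGGYGGG
GGGGGGG
GGGGGGG
GGGGGGG
GGGGWWW
GGGGGGG
GGGGKKK
GGGGKKK
BGGGKKK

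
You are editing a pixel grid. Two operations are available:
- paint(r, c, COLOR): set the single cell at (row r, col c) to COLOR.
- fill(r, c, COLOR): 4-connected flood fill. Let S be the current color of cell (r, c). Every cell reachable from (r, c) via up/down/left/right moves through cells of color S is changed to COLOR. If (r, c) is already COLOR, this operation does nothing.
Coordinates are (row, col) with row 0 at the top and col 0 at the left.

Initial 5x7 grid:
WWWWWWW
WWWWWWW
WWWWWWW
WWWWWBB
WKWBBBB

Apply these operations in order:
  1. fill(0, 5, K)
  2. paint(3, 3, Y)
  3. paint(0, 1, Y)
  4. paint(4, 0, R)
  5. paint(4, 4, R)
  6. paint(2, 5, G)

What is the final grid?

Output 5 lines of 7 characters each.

After op 1 fill(0,5,K) [28 cells changed]:
KKKKKKK
KKKKKKK
KKKKKKK
KKKKKBB
KKKBBBB
After op 2 paint(3,3,Y):
KKKKKKK
KKKKKKK
KKKKKKK
KKKYKBB
KKKBBBB
After op 3 paint(0,1,Y):
KYKKKKK
KKKKKKK
KKKKKKK
KKKYKBB
KKKBBBB
After op 4 paint(4,0,R):
KYKKKKK
KKKKKKK
KKKKKKK
KKKYKBB
RKKBBBB
After op 5 paint(4,4,R):
KYKKKKK
KKKKKKK
KKKKKKK
KKKYKBB
RKKBRBB
After op 6 paint(2,5,G):
KYKKKKK
KKKKKKK
KKKKKGK
KKKYKBB
RKKBRBB

Answer: KYKKKKK
KKKKKKK
KKKKKGK
KKKYKBB
RKKBRBB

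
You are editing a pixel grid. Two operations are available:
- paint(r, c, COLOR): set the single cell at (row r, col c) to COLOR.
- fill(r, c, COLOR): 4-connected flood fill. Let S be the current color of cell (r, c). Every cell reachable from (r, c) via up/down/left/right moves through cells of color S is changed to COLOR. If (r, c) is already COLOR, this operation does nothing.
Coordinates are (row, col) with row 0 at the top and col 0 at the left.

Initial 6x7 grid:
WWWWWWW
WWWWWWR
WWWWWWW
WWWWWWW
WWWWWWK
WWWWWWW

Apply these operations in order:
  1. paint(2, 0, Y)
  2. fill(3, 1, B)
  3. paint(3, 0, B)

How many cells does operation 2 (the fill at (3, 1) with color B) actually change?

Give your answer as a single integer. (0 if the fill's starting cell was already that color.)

Answer: 39

Derivation:
After op 1 paint(2,0,Y):
WWWWWWW
WWWWWWR
YWWWWWW
WWWWWWW
WWWWWWK
WWWWWWW
After op 2 fill(3,1,B) [39 cells changed]:
BBBBBBB
BBBBBBR
YBBBBBB
BBBBBBB
BBBBBBK
BBBBBBB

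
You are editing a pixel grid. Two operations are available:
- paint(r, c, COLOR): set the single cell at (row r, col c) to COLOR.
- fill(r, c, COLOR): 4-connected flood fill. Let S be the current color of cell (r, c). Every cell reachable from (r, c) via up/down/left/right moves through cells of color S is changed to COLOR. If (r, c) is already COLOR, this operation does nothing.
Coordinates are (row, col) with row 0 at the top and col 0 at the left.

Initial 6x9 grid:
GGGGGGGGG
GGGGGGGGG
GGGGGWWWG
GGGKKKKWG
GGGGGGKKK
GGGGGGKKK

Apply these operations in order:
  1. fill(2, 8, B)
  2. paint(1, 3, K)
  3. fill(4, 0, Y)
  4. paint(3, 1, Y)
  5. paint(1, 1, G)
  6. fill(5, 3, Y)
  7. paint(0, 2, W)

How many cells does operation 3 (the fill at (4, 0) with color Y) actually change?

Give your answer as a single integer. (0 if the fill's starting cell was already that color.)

Answer: 39

Derivation:
After op 1 fill(2,8,B) [40 cells changed]:
BBBBBBBBB
BBBBBBBBB
BBBBBWWWB
BBBKKKKWB
BBBBBBKKK
BBBBBBKKK
After op 2 paint(1,3,K):
BBBBBBBBB
BBBKBBBBB
BBBBBWWWB
BBBKKKKWB
BBBBBBKKK
BBBBBBKKK
After op 3 fill(4,0,Y) [39 cells changed]:
YYYYYYYYY
YYYKYYYYY
YYYYYWWWY
YYYKKKKWY
YYYYYYKKK
YYYYYYKKK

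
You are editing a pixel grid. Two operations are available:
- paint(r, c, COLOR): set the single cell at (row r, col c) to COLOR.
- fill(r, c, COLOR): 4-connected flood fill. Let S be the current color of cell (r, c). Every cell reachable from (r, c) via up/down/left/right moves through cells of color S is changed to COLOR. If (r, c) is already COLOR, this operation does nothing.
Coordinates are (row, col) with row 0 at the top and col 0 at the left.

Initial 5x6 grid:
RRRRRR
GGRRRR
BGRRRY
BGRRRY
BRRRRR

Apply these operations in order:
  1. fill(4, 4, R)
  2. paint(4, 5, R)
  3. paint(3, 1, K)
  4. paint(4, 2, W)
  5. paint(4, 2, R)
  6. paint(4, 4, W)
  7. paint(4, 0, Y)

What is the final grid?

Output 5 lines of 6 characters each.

After op 1 fill(4,4,R) [0 cells changed]:
RRRRRR
GGRRRR
BGRRRY
BGRRRY
BRRRRR
After op 2 paint(4,5,R):
RRRRRR
GGRRRR
BGRRRY
BGRRRY
BRRRRR
After op 3 paint(3,1,K):
RRRRRR
GGRRRR
BGRRRY
BKRRRY
BRRRRR
After op 4 paint(4,2,W):
RRRRRR
GGRRRR
BGRRRY
BKRRRY
BRWRRR
After op 5 paint(4,2,R):
RRRRRR
GGRRRR
BGRRRY
BKRRRY
BRRRRR
After op 6 paint(4,4,W):
RRRRRR
GGRRRR
BGRRRY
BKRRRY
BRRRWR
After op 7 paint(4,0,Y):
RRRRRR
GGRRRR
BGRRRY
BKRRRY
YRRRWR

Answer: RRRRRR
GGRRRR
BGRRRY
BKRRRY
YRRRWR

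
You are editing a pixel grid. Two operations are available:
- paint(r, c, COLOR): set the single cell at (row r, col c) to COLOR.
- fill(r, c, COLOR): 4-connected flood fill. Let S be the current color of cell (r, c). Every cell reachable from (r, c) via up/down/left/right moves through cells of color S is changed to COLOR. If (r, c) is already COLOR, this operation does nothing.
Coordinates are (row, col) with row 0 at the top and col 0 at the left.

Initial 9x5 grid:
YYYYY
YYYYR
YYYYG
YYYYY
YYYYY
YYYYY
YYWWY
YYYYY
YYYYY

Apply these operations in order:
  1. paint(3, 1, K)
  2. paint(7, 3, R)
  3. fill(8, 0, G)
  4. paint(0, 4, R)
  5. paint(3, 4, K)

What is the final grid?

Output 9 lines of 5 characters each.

After op 1 paint(3,1,K):
YYYYY
YYYYR
YYYYG
YKYYY
YYYYY
YYYYY
YYWWY
YYYYY
YYYYY
After op 2 paint(7,3,R):
YYYYY
YYYYR
YYYYG
YKYYY
YYYYY
YYYYY
YYWWY
YYYRY
YYYYY
After op 3 fill(8,0,G) [39 cells changed]:
GGGGG
GGGGR
GGGGG
GKGGG
GGGGG
GGGGG
GGWWG
GGGRG
GGGGG
After op 4 paint(0,4,R):
GGGGR
GGGGR
GGGGG
GKGGG
GGGGG
GGGGG
GGWWG
GGGRG
GGGGG
After op 5 paint(3,4,K):
GGGGR
GGGGR
GGGGG
GKGGK
GGGGG
GGGGG
GGWWG
GGGRG
GGGGG

Answer: GGGGR
GGGGR
GGGGG
GKGGK
GGGGG
GGGGG
GGWWG
GGGRG
GGGGG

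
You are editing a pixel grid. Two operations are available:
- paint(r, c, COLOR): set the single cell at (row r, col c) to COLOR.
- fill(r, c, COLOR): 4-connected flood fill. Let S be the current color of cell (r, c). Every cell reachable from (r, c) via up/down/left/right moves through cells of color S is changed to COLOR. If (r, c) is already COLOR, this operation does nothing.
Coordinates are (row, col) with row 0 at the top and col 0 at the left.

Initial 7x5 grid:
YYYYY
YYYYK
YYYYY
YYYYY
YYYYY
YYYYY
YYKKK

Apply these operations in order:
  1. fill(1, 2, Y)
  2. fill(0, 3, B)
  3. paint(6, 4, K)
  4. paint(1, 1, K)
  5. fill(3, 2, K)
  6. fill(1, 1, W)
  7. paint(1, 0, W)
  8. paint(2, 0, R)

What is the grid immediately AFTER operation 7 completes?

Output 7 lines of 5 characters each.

After op 1 fill(1,2,Y) [0 cells changed]:
YYYYY
YYYYK
YYYYY
YYYYY
YYYYY
YYYYY
YYKKK
After op 2 fill(0,3,B) [31 cells changed]:
BBBBB
BBBBK
BBBBB
BBBBB
BBBBB
BBBBB
BBKKK
After op 3 paint(6,4,K):
BBBBB
BBBBK
BBBBB
BBBBB
BBBBB
BBBBB
BBKKK
After op 4 paint(1,1,K):
BBBBB
BKBBK
BBBBB
BBBBB
BBBBB
BBBBB
BBKKK
After op 5 fill(3,2,K) [30 cells changed]:
KKKKK
KKKKK
KKKKK
KKKKK
KKKKK
KKKKK
KKKKK
After op 6 fill(1,1,W) [35 cells changed]:
WWWWW
WWWWW
WWWWW
WWWWW
WWWWW
WWWWW
WWWWW
After op 7 paint(1,0,W):
WWWWW
WWWWW
WWWWW
WWWWW
WWWWW
WWWWW
WWWWW

Answer: WWWWW
WWWWW
WWWWW
WWWWW
WWWWW
WWWWW
WWWWW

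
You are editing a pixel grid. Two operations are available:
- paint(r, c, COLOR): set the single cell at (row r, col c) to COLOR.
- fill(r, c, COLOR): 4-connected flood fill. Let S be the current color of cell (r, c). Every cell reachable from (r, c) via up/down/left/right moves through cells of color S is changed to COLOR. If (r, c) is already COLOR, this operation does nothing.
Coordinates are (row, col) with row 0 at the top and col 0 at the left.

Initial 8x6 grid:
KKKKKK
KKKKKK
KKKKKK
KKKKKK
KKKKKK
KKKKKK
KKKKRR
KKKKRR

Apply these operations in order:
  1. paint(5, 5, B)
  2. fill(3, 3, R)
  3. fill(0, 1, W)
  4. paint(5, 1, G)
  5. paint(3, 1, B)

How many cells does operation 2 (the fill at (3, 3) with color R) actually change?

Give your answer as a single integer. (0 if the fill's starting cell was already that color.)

After op 1 paint(5,5,B):
KKKKKK
KKKKKK
KKKKKK
KKKKKK
KKKKKK
KKKKKB
KKKKRR
KKKKRR
After op 2 fill(3,3,R) [43 cells changed]:
RRRRRR
RRRRRR
RRRRRR
RRRRRR
RRRRRR
RRRRRB
RRRRRR
RRRRRR

Answer: 43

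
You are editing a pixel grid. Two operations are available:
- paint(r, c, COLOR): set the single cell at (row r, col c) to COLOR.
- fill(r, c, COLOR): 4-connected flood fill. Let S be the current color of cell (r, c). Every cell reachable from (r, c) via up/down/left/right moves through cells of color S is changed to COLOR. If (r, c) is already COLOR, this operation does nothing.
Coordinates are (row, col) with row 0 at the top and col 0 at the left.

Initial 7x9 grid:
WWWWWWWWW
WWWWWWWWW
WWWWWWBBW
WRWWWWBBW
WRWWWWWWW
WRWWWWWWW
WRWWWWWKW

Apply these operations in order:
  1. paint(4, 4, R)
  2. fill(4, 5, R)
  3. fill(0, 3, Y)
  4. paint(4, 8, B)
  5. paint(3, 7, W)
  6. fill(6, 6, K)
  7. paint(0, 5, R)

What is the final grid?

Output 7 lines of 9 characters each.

Answer: KKKKKRKKK
KKKKKKKKK
KKKKKKBBK
KKKKKKBWK
KKKKKKKKB
KKKKKKKKK
KKKKKKKKK

Derivation:
After op 1 paint(4,4,R):
WWWWWWWWW
WWWWWWWWW
WWWWWWBBW
WRWWWWBBW
WRWWRWWWW
WRWWWWWWW
WRWWWWWKW
After op 2 fill(4,5,R) [53 cells changed]:
RRRRRRRRR
RRRRRRRRR
RRRRRRBBR
RRRRRRBBR
RRRRRRRRR
RRRRRRRRR
RRRRRRRKR
After op 3 fill(0,3,Y) [58 cells changed]:
YYYYYYYYY
YYYYYYYYY
YYYYYYBBY
YYYYYYBBY
YYYYYYYYY
YYYYYYYYY
YYYYYYYKY
After op 4 paint(4,8,B):
YYYYYYYYY
YYYYYYYYY
YYYYYYBBY
YYYYYYBBY
YYYYYYYYB
YYYYYYYYY
YYYYYYYKY
After op 5 paint(3,7,W):
YYYYYYYYY
YYYYYYYYY
YYYYYYBBY
YYYYYYBWY
YYYYYYYYB
YYYYYYYYY
YYYYYYYKY
After op 6 fill(6,6,K) [57 cells changed]:
KKKKKKKKK
KKKKKKKKK
KKKKKKBBK
KKKKKKBWK
KKKKKKKKB
KKKKKKKKK
KKKKKKKKK
After op 7 paint(0,5,R):
KKKKKRKKK
KKKKKKKKK
KKKKKKBBK
KKKKKKBWK
KKKKKKKKB
KKKKKKKKK
KKKKKKKKK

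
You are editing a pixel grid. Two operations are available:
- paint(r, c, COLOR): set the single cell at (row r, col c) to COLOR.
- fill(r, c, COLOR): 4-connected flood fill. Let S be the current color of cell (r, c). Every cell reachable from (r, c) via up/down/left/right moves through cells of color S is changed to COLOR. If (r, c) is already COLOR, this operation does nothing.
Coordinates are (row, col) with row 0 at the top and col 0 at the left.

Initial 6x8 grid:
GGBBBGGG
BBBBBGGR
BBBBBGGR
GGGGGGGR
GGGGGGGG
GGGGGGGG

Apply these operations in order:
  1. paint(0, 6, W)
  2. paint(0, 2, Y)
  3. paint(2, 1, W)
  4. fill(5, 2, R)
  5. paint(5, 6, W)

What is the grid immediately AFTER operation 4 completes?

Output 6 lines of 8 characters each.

After op 1 paint(0,6,W):
GGBBBGWG
BBBBBGGR
BBBBBGGR
GGGGGGGR
GGGGGGGG
GGGGGGGG
After op 2 paint(0,2,Y):
GGYBBGWG
BBBBBGGR
BBBBBGGR
GGGGGGGR
GGGGGGGG
GGGGGGGG
After op 3 paint(2,1,W):
GGYBBGWG
BBBBBGGR
BWBBBGGR
GGGGGGGR
GGGGGGGG
GGGGGGGG
After op 4 fill(5,2,R) [28 cells changed]:
GGYBBRWG
BBBBBRRR
BWBBBRRR
RRRRRRRR
RRRRRRRR
RRRRRRRR

Answer: GGYBBRWG
BBBBBRRR
BWBBBRRR
RRRRRRRR
RRRRRRRR
RRRRRRRR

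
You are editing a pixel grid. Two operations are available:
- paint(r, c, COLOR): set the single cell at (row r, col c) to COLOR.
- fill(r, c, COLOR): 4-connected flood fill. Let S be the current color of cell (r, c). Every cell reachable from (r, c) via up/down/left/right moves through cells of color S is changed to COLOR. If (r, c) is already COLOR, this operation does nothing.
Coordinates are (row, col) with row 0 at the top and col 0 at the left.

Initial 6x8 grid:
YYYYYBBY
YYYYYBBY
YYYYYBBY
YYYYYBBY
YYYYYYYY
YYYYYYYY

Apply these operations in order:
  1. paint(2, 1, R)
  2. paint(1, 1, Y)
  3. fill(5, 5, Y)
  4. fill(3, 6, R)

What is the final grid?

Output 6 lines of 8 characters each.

Answer: YYYYYRRY
YYYYYRRY
YRYYYRRY
YYYYYRRY
YYYYYYYY
YYYYYYYY

Derivation:
After op 1 paint(2,1,R):
YYYYYBBY
YYYYYBBY
YRYYYBBY
YYYYYBBY
YYYYYYYY
YYYYYYYY
After op 2 paint(1,1,Y):
YYYYYBBY
YYYYYBBY
YRYYYBBY
YYYYYBBY
YYYYYYYY
YYYYYYYY
After op 3 fill(5,5,Y) [0 cells changed]:
YYYYYBBY
YYYYYBBY
YRYYYBBY
YYYYYBBY
YYYYYYYY
YYYYYYYY
After op 4 fill(3,6,R) [8 cells changed]:
YYYYYRRY
YYYYYRRY
YRYYYRRY
YYYYYRRY
YYYYYYYY
YYYYYYYY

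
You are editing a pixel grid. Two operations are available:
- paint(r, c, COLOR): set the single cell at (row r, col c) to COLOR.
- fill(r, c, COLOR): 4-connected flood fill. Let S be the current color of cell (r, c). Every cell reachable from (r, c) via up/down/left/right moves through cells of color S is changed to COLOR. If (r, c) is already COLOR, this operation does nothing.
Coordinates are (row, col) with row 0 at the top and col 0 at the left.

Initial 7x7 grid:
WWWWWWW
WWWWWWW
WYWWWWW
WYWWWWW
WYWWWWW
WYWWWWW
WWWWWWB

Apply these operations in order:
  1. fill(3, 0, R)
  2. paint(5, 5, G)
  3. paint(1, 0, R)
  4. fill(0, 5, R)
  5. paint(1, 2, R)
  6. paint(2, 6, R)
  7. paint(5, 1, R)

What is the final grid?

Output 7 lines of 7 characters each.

After op 1 fill(3,0,R) [44 cells changed]:
RRRRRRR
RRRRRRR
RYRRRRR
RYRRRRR
RYRRRRR
RYRRRRR
RRRRRRB
After op 2 paint(5,5,G):
RRRRRRR
RRRRRRR
RYRRRRR
RYRRRRR
RYRRRRR
RYRRRGR
RRRRRRB
After op 3 paint(1,0,R):
RRRRRRR
RRRRRRR
RYRRRRR
RYRRRRR
RYRRRRR
RYRRRGR
RRRRRRB
After op 4 fill(0,5,R) [0 cells changed]:
RRRRRRR
RRRRRRR
RYRRRRR
RYRRRRR
RYRRRRR
RYRRRGR
RRRRRRB
After op 5 paint(1,2,R):
RRRRRRR
RRRRRRR
RYRRRRR
RYRRRRR
RYRRRRR
RYRRRGR
RRRRRRB
After op 6 paint(2,6,R):
RRRRRRR
RRRRRRR
RYRRRRR
RYRRRRR
RYRRRRR
RYRRRGR
RRRRRRB
After op 7 paint(5,1,R):
RRRRRRR
RRRRRRR
RYRRRRR
RYRRRRR
RYRRRRR
RRRRRGR
RRRRRRB

Answer: RRRRRRR
RRRRRRR
RYRRRRR
RYRRRRR
RYRRRRR
RRRRRGR
RRRRRRB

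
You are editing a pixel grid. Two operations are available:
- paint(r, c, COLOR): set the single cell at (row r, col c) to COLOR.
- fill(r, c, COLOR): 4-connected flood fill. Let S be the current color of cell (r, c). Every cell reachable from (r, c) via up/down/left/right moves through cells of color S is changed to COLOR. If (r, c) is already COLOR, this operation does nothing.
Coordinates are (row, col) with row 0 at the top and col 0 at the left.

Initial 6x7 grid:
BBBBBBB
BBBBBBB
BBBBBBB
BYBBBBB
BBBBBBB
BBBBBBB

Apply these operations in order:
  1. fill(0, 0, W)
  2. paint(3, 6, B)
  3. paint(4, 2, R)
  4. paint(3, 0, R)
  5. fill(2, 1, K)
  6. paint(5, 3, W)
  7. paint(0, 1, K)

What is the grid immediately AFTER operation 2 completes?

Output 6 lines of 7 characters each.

Answer: WWWWWWW
WWWWWWW
WWWWWWW
WYWWWWB
WWWWWWW
WWWWWWW

Derivation:
After op 1 fill(0,0,W) [41 cells changed]:
WWWWWWW
WWWWWWW
WWWWWWW
WYWWWWW
WWWWWWW
WWWWWWW
After op 2 paint(3,6,B):
WWWWWWW
WWWWWWW
WWWWWWW
WYWWWWB
WWWWWWW
WWWWWWW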